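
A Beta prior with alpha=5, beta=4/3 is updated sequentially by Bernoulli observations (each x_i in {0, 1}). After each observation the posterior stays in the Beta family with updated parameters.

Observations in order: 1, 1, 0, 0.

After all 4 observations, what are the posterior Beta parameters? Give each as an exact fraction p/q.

alpha=7, beta=10/3

obs 1: x=1 → posterior Beta(6, 4/3)
obs 2: x=1 → posterior Beta(7, 4/3)
obs 3: x=0 → posterior Beta(7, 7/3)
obs 4: x=0 → posterior Beta(7, 10/3)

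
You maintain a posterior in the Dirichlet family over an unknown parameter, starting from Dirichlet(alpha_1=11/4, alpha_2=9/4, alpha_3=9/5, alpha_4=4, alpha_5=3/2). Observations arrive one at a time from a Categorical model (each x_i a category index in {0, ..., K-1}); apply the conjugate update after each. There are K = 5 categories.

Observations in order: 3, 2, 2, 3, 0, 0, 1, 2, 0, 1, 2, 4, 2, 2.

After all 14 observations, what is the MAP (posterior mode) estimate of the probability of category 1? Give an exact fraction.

65/426

obs 1: x=3 → posterior Dirichlet(11/4, 9/4, 9/5, 5, 3/2)
obs 2: x=2 → posterior Dirichlet(11/4, 9/4, 14/5, 5, 3/2)
obs 3: x=2 → posterior Dirichlet(11/4, 9/4, 19/5, 5, 3/2)
obs 4: x=3 → posterior Dirichlet(11/4, 9/4, 19/5, 6, 3/2)
obs 5: x=0 → posterior Dirichlet(15/4, 9/4, 19/5, 6, 3/2)
obs 6: x=0 → posterior Dirichlet(19/4, 9/4, 19/5, 6, 3/2)
obs 7: x=1 → posterior Dirichlet(19/4, 13/4, 19/5, 6, 3/2)
obs 8: x=2 → posterior Dirichlet(19/4, 13/4, 24/5, 6, 3/2)
obs 9: x=0 → posterior Dirichlet(23/4, 13/4, 24/5, 6, 3/2)
obs 10: x=1 → posterior Dirichlet(23/4, 17/4, 24/5, 6, 3/2)
obs 11: x=2 → posterior Dirichlet(23/4, 17/4, 29/5, 6, 3/2)
obs 12: x=4 → posterior Dirichlet(23/4, 17/4, 29/5, 6, 5/2)
obs 13: x=2 → posterior Dirichlet(23/4, 17/4, 34/5, 6, 5/2)
obs 14: x=2 → posterior Dirichlet(23/4, 17/4, 39/5, 6, 5/2)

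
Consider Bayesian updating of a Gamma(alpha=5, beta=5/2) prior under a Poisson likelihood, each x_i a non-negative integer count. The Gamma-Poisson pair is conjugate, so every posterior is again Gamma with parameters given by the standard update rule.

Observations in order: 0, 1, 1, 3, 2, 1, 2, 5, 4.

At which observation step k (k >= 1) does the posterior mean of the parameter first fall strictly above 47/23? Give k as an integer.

k = 9

obs 1: x=0 → posterior Gamma(5, 7/2)
obs 2: x=1 → posterior Gamma(6, 9/2)
obs 3: x=1 → posterior Gamma(7, 11/2)
obs 4: x=3 → posterior Gamma(10, 13/2)
obs 5: x=2 → posterior Gamma(12, 15/2)
obs 6: x=1 → posterior Gamma(13, 17/2)
obs 7: x=2 → posterior Gamma(15, 19/2)
obs 8: x=5 → posterior Gamma(20, 21/2)
obs 9: x=4 → posterior Gamma(24, 23/2)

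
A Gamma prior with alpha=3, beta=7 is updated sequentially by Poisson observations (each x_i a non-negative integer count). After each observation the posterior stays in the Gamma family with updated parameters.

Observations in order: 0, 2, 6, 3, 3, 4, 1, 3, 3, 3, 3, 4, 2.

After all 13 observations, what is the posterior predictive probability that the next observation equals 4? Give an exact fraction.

193843899976908800000000000000000000000000000000000000000/2150556853246981531464515284448687189589014029895802870183

obs 1: x=0 → posterior Gamma(3, 8)
obs 2: x=2 → posterior Gamma(5, 9)
obs 3: x=6 → posterior Gamma(11, 10)
obs 4: x=3 → posterior Gamma(14, 11)
obs 5: x=3 → posterior Gamma(17, 12)
obs 6: x=4 → posterior Gamma(21, 13)
obs 7: x=1 → posterior Gamma(22, 14)
obs 8: x=3 → posterior Gamma(25, 15)
obs 9: x=3 → posterior Gamma(28, 16)
obs 10: x=3 → posterior Gamma(31, 17)
obs 11: x=3 → posterior Gamma(34, 18)
obs 12: x=4 → posterior Gamma(38, 19)
obs 13: x=2 → posterior Gamma(40, 20)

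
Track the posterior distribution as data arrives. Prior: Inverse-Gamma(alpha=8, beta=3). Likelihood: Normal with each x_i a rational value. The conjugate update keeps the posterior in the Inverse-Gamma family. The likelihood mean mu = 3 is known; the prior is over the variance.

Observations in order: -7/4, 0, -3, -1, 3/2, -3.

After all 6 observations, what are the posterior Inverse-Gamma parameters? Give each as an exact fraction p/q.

obs 1: x=-7/4 → posterior Inverse-Gamma(17/2, 457/32)
obs 2: x=0 → posterior Inverse-Gamma(9, 601/32)
obs 3: x=-3 → posterior Inverse-Gamma(19/2, 1177/32)
obs 4: x=-1 → posterior Inverse-Gamma(10, 1433/32)
obs 5: x=3/2 → posterior Inverse-Gamma(21/2, 1469/32)
obs 6: x=-3 → posterior Inverse-Gamma(11, 2045/32)

alpha=11, beta=2045/32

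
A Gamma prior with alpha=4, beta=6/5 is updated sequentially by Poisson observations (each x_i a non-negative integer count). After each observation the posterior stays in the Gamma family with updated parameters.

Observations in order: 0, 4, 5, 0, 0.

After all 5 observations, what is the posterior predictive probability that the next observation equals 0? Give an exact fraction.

24417546297445042591/170581728179578208256

obs 1: x=0 → posterior Gamma(4, 11/5)
obs 2: x=4 → posterior Gamma(8, 16/5)
obs 3: x=5 → posterior Gamma(13, 21/5)
obs 4: x=0 → posterior Gamma(13, 26/5)
obs 5: x=0 → posterior Gamma(13, 31/5)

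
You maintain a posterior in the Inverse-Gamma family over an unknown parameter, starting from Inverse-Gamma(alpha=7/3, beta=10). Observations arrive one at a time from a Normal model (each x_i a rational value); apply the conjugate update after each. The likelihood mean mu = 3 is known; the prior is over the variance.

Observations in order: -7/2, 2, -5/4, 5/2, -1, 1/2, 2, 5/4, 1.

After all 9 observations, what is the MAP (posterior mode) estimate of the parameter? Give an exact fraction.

2685/376

obs 1: x=-7/2 → posterior Inverse-Gamma(17/6, 249/8)
obs 2: x=2 → posterior Inverse-Gamma(10/3, 253/8)
obs 3: x=-5/4 → posterior Inverse-Gamma(23/6, 1301/32)
obs 4: x=5/2 → posterior Inverse-Gamma(13/3, 1305/32)
obs 5: x=-1 → posterior Inverse-Gamma(29/6, 1561/32)
obs 6: x=1/2 → posterior Inverse-Gamma(16/3, 1661/32)
obs 7: x=2 → posterior Inverse-Gamma(35/6, 1677/32)
obs 8: x=5/4 → posterior Inverse-Gamma(19/3, 863/16)
obs 9: x=1 → posterior Inverse-Gamma(41/6, 895/16)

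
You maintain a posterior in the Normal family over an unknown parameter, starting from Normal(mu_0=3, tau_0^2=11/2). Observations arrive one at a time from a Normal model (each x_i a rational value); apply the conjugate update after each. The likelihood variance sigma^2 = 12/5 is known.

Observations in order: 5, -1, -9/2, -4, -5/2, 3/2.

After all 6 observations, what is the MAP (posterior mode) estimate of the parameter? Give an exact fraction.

-461/708

obs 1: x=5 → posterior Normal(347/79, 132/79)
obs 2: x=-1 → posterior Normal(146/67, 66/67)
obs 3: x=-9/2 → posterior Normal(89/378, 44/63)
obs 4: x=-4 → posterior Normal(-351/488, 33/61)
obs 5: x=-5/2 → posterior Normal(-313/299, 132/299)
obs 6: x=3/2 → posterior Normal(-461/708, 22/59)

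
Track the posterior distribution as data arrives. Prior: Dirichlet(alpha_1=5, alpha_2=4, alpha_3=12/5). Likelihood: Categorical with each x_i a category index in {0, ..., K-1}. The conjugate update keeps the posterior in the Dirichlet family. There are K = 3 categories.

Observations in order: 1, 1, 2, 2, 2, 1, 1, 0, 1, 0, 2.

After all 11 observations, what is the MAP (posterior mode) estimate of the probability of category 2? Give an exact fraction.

27/97

obs 1: x=1 → posterior Dirichlet(5, 5, 12/5)
obs 2: x=1 → posterior Dirichlet(5, 6, 12/5)
obs 3: x=2 → posterior Dirichlet(5, 6, 17/5)
obs 4: x=2 → posterior Dirichlet(5, 6, 22/5)
obs 5: x=2 → posterior Dirichlet(5, 6, 27/5)
obs 6: x=1 → posterior Dirichlet(5, 7, 27/5)
obs 7: x=1 → posterior Dirichlet(5, 8, 27/5)
obs 8: x=0 → posterior Dirichlet(6, 8, 27/5)
obs 9: x=1 → posterior Dirichlet(6, 9, 27/5)
obs 10: x=0 → posterior Dirichlet(7, 9, 27/5)
obs 11: x=2 → posterior Dirichlet(7, 9, 32/5)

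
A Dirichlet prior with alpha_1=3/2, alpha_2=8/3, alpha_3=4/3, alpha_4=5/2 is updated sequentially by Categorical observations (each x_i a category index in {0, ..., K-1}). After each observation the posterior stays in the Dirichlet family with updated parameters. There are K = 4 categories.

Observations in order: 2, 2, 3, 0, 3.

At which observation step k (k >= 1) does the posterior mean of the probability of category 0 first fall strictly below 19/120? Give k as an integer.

obs 1: x=2 → posterior Dirichlet(3/2, 8/3, 7/3, 5/2)
obs 2: x=2 → posterior Dirichlet(3/2, 8/3, 10/3, 5/2)
obs 3: x=3 → posterior Dirichlet(3/2, 8/3, 10/3, 7/2)
obs 4: x=0 → posterior Dirichlet(5/2, 8/3, 10/3, 7/2)
obs 5: x=3 → posterior Dirichlet(5/2, 8/3, 10/3, 9/2)

k = 2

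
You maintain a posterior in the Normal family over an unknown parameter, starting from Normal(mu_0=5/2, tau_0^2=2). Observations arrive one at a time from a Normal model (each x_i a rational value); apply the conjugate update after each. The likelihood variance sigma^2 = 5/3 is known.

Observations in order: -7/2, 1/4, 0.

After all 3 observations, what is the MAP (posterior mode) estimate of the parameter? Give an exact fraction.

-7/23

obs 1: x=-7/2 → posterior Normal(-17/22, 10/11)
obs 2: x=1/4 → posterior Normal(-7/17, 10/17)
obs 3: x=0 → posterior Normal(-7/23, 10/23)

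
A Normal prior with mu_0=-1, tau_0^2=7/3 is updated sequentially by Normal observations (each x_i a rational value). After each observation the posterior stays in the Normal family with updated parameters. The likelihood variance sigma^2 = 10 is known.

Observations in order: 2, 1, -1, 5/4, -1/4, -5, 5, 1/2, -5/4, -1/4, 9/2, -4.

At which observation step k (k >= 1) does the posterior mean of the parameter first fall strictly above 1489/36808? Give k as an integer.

k = 11

obs 1: x=2 → posterior Normal(-16/37, 70/37)
obs 2: x=1 → posterior Normal(-9/44, 35/22)
obs 3: x=-1 → posterior Normal(-16/51, 70/51)
obs 4: x=5/4 → posterior Normal(-1/8, 35/29)
obs 5: x=-1/4 → posterior Normal(-9/65, 14/13)
obs 6: x=-5 → posterior Normal(-11/18, 35/36)
obs 7: x=5 → posterior Normal(-9/79, 70/79)
obs 8: x=1/2 → posterior Normal(-11/172, 35/43)
obs 9: x=-5/4 → posterior Normal(-19/124, 70/93)
obs 10: x=-1/4 → posterior Normal(-4/25, 7/10)
obs 11: x=9/2 → posterior Normal(31/214, 70/107)
obs 12: x=-4 → posterior Normal(-25/228, 35/57)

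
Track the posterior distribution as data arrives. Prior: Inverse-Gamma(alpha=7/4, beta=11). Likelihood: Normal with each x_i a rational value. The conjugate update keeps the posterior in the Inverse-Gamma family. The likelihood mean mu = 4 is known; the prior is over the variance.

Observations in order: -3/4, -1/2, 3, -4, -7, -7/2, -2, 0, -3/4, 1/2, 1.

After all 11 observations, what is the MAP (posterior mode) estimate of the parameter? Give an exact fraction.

obs 1: x=-3/4 → posterior Inverse-Gamma(9/4, 713/32)
obs 2: x=-1/2 → posterior Inverse-Gamma(11/4, 1037/32)
obs 3: x=3 → posterior Inverse-Gamma(13/4, 1053/32)
obs 4: x=-4 → posterior Inverse-Gamma(15/4, 2077/32)
obs 5: x=-7 → posterior Inverse-Gamma(17/4, 4013/32)
obs 6: x=-7/2 → posterior Inverse-Gamma(19/4, 4913/32)
obs 7: x=-2 → posterior Inverse-Gamma(21/4, 5489/32)
obs 8: x=0 → posterior Inverse-Gamma(23/4, 5745/32)
obs 9: x=-3/4 → posterior Inverse-Gamma(25/4, 3053/16)
obs 10: x=1/2 → posterior Inverse-Gamma(27/4, 3151/16)
obs 11: x=1 → posterior Inverse-Gamma(29/4, 3223/16)

293/12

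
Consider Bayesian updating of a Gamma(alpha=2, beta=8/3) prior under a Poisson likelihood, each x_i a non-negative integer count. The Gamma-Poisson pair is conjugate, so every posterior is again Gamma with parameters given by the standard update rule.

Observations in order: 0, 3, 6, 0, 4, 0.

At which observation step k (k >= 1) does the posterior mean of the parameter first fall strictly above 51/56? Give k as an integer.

obs 1: x=0 → posterior Gamma(2, 11/3)
obs 2: x=3 → posterior Gamma(5, 14/3)
obs 3: x=6 → posterior Gamma(11, 17/3)
obs 4: x=0 → posterior Gamma(11, 20/3)
obs 5: x=4 → posterior Gamma(15, 23/3)
obs 6: x=0 → posterior Gamma(15, 26/3)

k = 2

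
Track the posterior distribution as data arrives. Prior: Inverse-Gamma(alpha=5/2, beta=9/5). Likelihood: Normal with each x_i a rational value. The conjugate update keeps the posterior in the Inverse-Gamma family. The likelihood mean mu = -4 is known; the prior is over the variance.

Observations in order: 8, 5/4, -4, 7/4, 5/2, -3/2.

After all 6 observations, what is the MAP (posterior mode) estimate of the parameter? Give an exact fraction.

obs 1: x=8 → posterior Inverse-Gamma(3, 369/5)
obs 2: x=5/4 → posterior Inverse-Gamma(7/2, 14013/160)
obs 3: x=-4 → posterior Inverse-Gamma(4, 14013/160)
obs 4: x=7/4 → posterior Inverse-Gamma(9/2, 8329/80)
obs 5: x=5/2 → posterior Inverse-Gamma(5, 10019/80)
obs 6: x=-3/2 → posterior Inverse-Gamma(11/2, 10269/80)

10269/520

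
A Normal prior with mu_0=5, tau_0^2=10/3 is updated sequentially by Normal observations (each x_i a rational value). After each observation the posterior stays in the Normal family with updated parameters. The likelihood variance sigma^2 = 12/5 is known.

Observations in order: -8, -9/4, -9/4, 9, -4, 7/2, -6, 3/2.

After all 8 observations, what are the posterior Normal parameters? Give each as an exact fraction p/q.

mu_0=-245/436, tau_0^2=30/109

obs 1: x=-8 → posterior Normal(-110/43, 60/43)
obs 2: x=-9/4 → posterior Normal(-665/272, 15/17)
obs 3: x=-9/4 → posterior Normal(-445/186, 20/31)
obs 4: x=9 → posterior Normal(5/236, 30/59)
obs 5: x=-4 → posterior Normal(-15/22, 60/143)
obs 6: x=7/2 → posterior Normal(-5/84, 5/14)
obs 7: x=-6 → posterior Normal(-160/193, 60/193)
obs 8: x=3/2 → posterior Normal(-245/436, 30/109)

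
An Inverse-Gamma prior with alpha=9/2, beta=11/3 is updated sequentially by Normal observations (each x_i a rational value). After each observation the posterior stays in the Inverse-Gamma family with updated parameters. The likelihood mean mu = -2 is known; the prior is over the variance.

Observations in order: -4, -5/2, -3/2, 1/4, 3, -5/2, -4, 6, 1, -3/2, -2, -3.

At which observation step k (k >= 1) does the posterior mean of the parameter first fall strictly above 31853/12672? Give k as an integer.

k = 5

obs 1: x=-4 → posterior Inverse-Gamma(5, 17/3)
obs 2: x=-5/2 → posterior Inverse-Gamma(11/2, 139/24)
obs 3: x=-3/2 → posterior Inverse-Gamma(6, 71/12)
obs 4: x=1/4 → posterior Inverse-Gamma(13/2, 811/96)
obs 5: x=3 → posterior Inverse-Gamma(7, 2011/96)
obs 6: x=-5/2 → posterior Inverse-Gamma(15/2, 2023/96)
obs 7: x=-4 → posterior Inverse-Gamma(8, 2215/96)
obs 8: x=6 → posterior Inverse-Gamma(17/2, 5287/96)
obs 9: x=1 → posterior Inverse-Gamma(9, 5719/96)
obs 10: x=-3/2 → posterior Inverse-Gamma(19/2, 5731/96)
obs 11: x=-2 → posterior Inverse-Gamma(10, 5731/96)
obs 12: x=-3 → posterior Inverse-Gamma(21/2, 5779/96)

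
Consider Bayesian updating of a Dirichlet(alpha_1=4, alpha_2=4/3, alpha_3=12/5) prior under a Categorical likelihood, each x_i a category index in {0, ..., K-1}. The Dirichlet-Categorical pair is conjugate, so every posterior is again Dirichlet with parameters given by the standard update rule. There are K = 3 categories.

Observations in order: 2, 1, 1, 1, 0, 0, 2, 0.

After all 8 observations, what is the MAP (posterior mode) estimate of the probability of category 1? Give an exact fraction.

obs 1: x=2 → posterior Dirichlet(4, 4/3, 17/5)
obs 2: x=1 → posterior Dirichlet(4, 7/3, 17/5)
obs 3: x=1 → posterior Dirichlet(4, 10/3, 17/5)
obs 4: x=1 → posterior Dirichlet(4, 13/3, 17/5)
obs 5: x=0 → posterior Dirichlet(5, 13/3, 17/5)
obs 6: x=0 → posterior Dirichlet(6, 13/3, 17/5)
obs 7: x=2 → posterior Dirichlet(6, 13/3, 22/5)
obs 8: x=0 → posterior Dirichlet(7, 13/3, 22/5)

50/191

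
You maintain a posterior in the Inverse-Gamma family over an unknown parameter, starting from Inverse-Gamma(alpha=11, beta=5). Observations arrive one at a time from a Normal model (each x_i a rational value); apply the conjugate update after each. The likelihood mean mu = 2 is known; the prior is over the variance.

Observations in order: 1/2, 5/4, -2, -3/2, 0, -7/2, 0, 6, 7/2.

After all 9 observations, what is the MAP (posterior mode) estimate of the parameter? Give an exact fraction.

1561/528

obs 1: x=1/2 → posterior Inverse-Gamma(23/2, 49/8)
obs 2: x=5/4 → posterior Inverse-Gamma(12, 205/32)
obs 3: x=-2 → posterior Inverse-Gamma(25/2, 461/32)
obs 4: x=-3/2 → posterior Inverse-Gamma(13, 657/32)
obs 5: x=0 → posterior Inverse-Gamma(27/2, 721/32)
obs 6: x=-7/2 → posterior Inverse-Gamma(14, 1205/32)
obs 7: x=0 → posterior Inverse-Gamma(29/2, 1269/32)
obs 8: x=6 → posterior Inverse-Gamma(15, 1525/32)
obs 9: x=7/2 → posterior Inverse-Gamma(31/2, 1561/32)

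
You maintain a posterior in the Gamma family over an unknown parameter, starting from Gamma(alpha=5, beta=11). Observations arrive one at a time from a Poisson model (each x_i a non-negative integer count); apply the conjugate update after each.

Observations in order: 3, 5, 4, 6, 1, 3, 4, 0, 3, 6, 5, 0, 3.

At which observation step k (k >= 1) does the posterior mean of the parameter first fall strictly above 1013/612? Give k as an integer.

obs 1: x=3 → posterior Gamma(8, 12)
obs 2: x=5 → posterior Gamma(13, 13)
obs 3: x=4 → posterior Gamma(17, 14)
obs 4: x=6 → posterior Gamma(23, 15)
obs 5: x=1 → posterior Gamma(24, 16)
obs 6: x=3 → posterior Gamma(27, 17)
obs 7: x=4 → posterior Gamma(31, 18)
obs 8: x=0 → posterior Gamma(31, 19)
obs 9: x=3 → posterior Gamma(34, 20)
obs 10: x=6 → posterior Gamma(40, 21)
obs 11: x=5 → posterior Gamma(45, 22)
obs 12: x=0 → posterior Gamma(45, 23)
obs 13: x=3 → posterior Gamma(48, 24)

k = 7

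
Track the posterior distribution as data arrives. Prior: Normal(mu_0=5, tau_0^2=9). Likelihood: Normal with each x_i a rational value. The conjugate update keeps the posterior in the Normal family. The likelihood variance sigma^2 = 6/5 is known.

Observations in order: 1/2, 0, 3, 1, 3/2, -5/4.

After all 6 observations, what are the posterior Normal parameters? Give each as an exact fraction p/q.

mu_0=325/368, tau_0^2=9/46

obs 1: x=1/2 → posterior Normal(35/34, 18/17)
obs 2: x=0 → posterior Normal(35/64, 9/16)
obs 3: x=3 → posterior Normal(125/94, 18/47)
obs 4: x=1 → posterior Normal(5/4, 9/31)
obs 5: x=3/2 → posterior Normal(100/77, 18/77)
obs 6: x=-5/4 → posterior Normal(325/368, 9/46)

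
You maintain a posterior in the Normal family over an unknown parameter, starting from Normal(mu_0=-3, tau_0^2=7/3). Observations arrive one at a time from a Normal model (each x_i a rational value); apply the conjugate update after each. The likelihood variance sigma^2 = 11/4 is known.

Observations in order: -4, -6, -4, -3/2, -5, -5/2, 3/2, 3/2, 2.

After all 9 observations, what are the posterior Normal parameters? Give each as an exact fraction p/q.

mu_0=-201/95, tau_0^2=77/285

obs 1: x=-4 → posterior Normal(-211/61, 77/61)
obs 2: x=-6 → posterior Normal(-379/89, 77/89)
obs 3: x=-4 → posterior Normal(-491/117, 77/117)
obs 4: x=-3/2 → posterior Normal(-533/145, 77/145)
obs 5: x=-5 → posterior Normal(-673/173, 77/173)
obs 6: x=-5/2 → posterior Normal(-743/201, 77/201)
obs 7: x=3/2 → posterior Normal(-701/229, 77/229)
obs 8: x=3/2 → posterior Normal(-659/257, 77/257)
obs 9: x=2 → posterior Normal(-201/95, 77/285)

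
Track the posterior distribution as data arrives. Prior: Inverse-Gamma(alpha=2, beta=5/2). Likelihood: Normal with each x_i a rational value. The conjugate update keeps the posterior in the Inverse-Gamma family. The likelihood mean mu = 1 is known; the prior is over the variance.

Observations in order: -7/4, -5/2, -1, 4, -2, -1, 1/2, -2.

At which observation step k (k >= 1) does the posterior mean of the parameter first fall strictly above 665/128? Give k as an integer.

obs 1: x=-7/4 → posterior Inverse-Gamma(5/2, 201/32)
obs 2: x=-5/2 → posterior Inverse-Gamma(3, 397/32)
obs 3: x=-1 → posterior Inverse-Gamma(7/2, 461/32)
obs 4: x=4 → posterior Inverse-Gamma(4, 605/32)
obs 5: x=-2 → posterior Inverse-Gamma(9/2, 749/32)
obs 6: x=-1 → posterior Inverse-Gamma(5, 813/32)
obs 7: x=1/2 → posterior Inverse-Gamma(11/2, 817/32)
obs 8: x=-2 → posterior Inverse-Gamma(6, 961/32)

k = 2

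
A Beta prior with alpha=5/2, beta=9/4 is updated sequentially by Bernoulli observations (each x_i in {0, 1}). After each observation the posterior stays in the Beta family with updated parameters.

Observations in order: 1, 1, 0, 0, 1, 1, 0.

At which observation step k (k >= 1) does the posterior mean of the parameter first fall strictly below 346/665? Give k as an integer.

obs 1: x=1 → posterior Beta(7/2, 9/4)
obs 2: x=1 → posterior Beta(9/2, 9/4)
obs 3: x=0 → posterior Beta(9/2, 13/4)
obs 4: x=0 → posterior Beta(9/2, 17/4)
obs 5: x=1 → posterior Beta(11/2, 17/4)
obs 6: x=1 → posterior Beta(13/2, 17/4)
obs 7: x=0 → posterior Beta(13/2, 21/4)

k = 4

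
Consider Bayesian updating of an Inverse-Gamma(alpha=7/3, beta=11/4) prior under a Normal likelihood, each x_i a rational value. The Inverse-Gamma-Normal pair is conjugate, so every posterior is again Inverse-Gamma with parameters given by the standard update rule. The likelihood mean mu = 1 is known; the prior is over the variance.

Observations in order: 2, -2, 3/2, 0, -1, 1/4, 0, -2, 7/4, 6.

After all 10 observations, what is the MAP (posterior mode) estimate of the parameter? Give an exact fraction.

obs 1: x=2 → posterior Inverse-Gamma(17/6, 13/4)
obs 2: x=-2 → posterior Inverse-Gamma(10/3, 31/4)
obs 3: x=3/2 → posterior Inverse-Gamma(23/6, 63/8)
obs 4: x=0 → posterior Inverse-Gamma(13/3, 67/8)
obs 5: x=-1 → posterior Inverse-Gamma(29/6, 83/8)
obs 6: x=1/4 → posterior Inverse-Gamma(16/3, 341/32)
obs 7: x=0 → posterior Inverse-Gamma(35/6, 357/32)
obs 8: x=-2 → posterior Inverse-Gamma(19/3, 501/32)
obs 9: x=7/4 → posterior Inverse-Gamma(41/6, 255/16)
obs 10: x=6 → posterior Inverse-Gamma(22/3, 455/16)

273/80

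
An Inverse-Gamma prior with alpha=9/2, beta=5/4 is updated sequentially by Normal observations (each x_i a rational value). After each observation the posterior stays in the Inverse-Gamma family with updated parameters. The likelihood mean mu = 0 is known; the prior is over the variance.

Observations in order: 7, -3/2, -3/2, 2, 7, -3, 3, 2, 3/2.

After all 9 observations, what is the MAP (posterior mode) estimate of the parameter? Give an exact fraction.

533/80

obs 1: x=7 → posterior Inverse-Gamma(5, 103/4)
obs 2: x=-3/2 → posterior Inverse-Gamma(11/2, 215/8)
obs 3: x=-3/2 → posterior Inverse-Gamma(6, 28)
obs 4: x=2 → posterior Inverse-Gamma(13/2, 30)
obs 5: x=7 → posterior Inverse-Gamma(7, 109/2)
obs 6: x=-3 → posterior Inverse-Gamma(15/2, 59)
obs 7: x=3 → posterior Inverse-Gamma(8, 127/2)
obs 8: x=2 → posterior Inverse-Gamma(17/2, 131/2)
obs 9: x=3/2 → posterior Inverse-Gamma(9, 533/8)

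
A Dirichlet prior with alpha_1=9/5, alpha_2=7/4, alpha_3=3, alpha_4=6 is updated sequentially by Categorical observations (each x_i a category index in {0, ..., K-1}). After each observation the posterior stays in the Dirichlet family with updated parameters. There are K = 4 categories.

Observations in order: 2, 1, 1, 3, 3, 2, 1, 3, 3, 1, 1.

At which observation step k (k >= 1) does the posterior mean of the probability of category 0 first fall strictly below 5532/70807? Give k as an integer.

k = 11

obs 1: x=2 → posterior Dirichlet(9/5, 7/4, 4, 6)
obs 2: x=1 → posterior Dirichlet(9/5, 11/4, 4, 6)
obs 3: x=1 → posterior Dirichlet(9/5, 15/4, 4, 6)
obs 4: x=3 → posterior Dirichlet(9/5, 15/4, 4, 7)
obs 5: x=3 → posterior Dirichlet(9/5, 15/4, 4, 8)
obs 6: x=2 → posterior Dirichlet(9/5, 15/4, 5, 8)
obs 7: x=1 → posterior Dirichlet(9/5, 19/4, 5, 8)
obs 8: x=3 → posterior Dirichlet(9/5, 19/4, 5, 9)
obs 9: x=3 → posterior Dirichlet(9/5, 19/4, 5, 10)
obs 10: x=1 → posterior Dirichlet(9/5, 23/4, 5, 10)
obs 11: x=1 → posterior Dirichlet(9/5, 27/4, 5, 10)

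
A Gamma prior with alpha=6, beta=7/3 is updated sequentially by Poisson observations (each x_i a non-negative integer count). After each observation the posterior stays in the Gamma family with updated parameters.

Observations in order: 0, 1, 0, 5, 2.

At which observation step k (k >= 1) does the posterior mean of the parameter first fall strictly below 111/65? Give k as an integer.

obs 1: x=0 → posterior Gamma(6, 10/3)
obs 2: x=1 → posterior Gamma(7, 13/3)
obs 3: x=0 → posterior Gamma(7, 16/3)
obs 4: x=5 → posterior Gamma(12, 19/3)
obs 5: x=2 → posterior Gamma(14, 22/3)

k = 2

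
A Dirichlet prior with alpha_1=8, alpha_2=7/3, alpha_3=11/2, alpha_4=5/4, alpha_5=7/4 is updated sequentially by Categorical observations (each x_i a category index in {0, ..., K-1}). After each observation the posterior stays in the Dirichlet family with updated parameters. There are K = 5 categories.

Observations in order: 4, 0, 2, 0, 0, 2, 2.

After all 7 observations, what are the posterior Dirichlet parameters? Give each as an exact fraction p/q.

obs 1: x=4 → posterior Dirichlet(8, 7/3, 11/2, 5/4, 11/4)
obs 2: x=0 → posterior Dirichlet(9, 7/3, 11/2, 5/4, 11/4)
obs 3: x=2 → posterior Dirichlet(9, 7/3, 13/2, 5/4, 11/4)
obs 4: x=0 → posterior Dirichlet(10, 7/3, 13/2, 5/4, 11/4)
obs 5: x=0 → posterior Dirichlet(11, 7/3, 13/2, 5/4, 11/4)
obs 6: x=2 → posterior Dirichlet(11, 7/3, 15/2, 5/4, 11/4)
obs 7: x=2 → posterior Dirichlet(11, 7/3, 17/2, 5/4, 11/4)

alpha_1=11, alpha_2=7/3, alpha_3=17/2, alpha_4=5/4, alpha_5=11/4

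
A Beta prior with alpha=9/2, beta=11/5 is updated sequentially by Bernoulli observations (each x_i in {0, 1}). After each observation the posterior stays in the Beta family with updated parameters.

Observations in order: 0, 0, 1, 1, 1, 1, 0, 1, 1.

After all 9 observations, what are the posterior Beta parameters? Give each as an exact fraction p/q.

alpha=21/2, beta=26/5

obs 1: x=0 → posterior Beta(9/2, 16/5)
obs 2: x=0 → posterior Beta(9/2, 21/5)
obs 3: x=1 → posterior Beta(11/2, 21/5)
obs 4: x=1 → posterior Beta(13/2, 21/5)
obs 5: x=1 → posterior Beta(15/2, 21/5)
obs 6: x=1 → posterior Beta(17/2, 21/5)
obs 7: x=0 → posterior Beta(17/2, 26/5)
obs 8: x=1 → posterior Beta(19/2, 26/5)
obs 9: x=1 → posterior Beta(21/2, 26/5)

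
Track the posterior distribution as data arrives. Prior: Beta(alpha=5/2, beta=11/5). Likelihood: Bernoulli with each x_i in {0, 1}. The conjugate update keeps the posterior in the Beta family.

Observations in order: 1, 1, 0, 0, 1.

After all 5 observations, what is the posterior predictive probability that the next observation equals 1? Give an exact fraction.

obs 1: x=1 → posterior Beta(7/2, 11/5)
obs 2: x=1 → posterior Beta(9/2, 11/5)
obs 3: x=0 → posterior Beta(9/2, 16/5)
obs 4: x=0 → posterior Beta(9/2, 21/5)
obs 5: x=1 → posterior Beta(11/2, 21/5)

55/97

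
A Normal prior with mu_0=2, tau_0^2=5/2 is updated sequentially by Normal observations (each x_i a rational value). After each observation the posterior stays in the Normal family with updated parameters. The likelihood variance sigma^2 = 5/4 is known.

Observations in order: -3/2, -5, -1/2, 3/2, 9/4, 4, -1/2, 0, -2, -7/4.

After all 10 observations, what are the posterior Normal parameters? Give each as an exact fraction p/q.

mu_0=-5/21, tau_0^2=5/42

obs 1: x=-3/2 → posterior Normal(-1/3, 5/6)
obs 2: x=-5 → posterior Normal(-11/5, 1/2)
obs 3: x=-1/2 → posterior Normal(-12/7, 5/14)
obs 4: x=3/2 → posterior Normal(-1, 5/18)
obs 5: x=9/4 → posterior Normal(-9/22, 5/22)
obs 6: x=4 → posterior Normal(7/26, 5/26)
obs 7: x=-1/2 → posterior Normal(1/6, 1/6)
obs 8: x=0 → posterior Normal(5/34, 5/34)
obs 9: x=-2 → posterior Normal(-3/38, 5/38)
obs 10: x=-7/4 → posterior Normal(-5/21, 5/42)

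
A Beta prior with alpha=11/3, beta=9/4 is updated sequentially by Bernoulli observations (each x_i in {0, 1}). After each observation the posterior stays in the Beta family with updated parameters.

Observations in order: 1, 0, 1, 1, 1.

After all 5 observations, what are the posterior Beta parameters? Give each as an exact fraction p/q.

alpha=23/3, beta=13/4

obs 1: x=1 → posterior Beta(14/3, 9/4)
obs 2: x=0 → posterior Beta(14/3, 13/4)
obs 3: x=1 → posterior Beta(17/3, 13/4)
obs 4: x=1 → posterior Beta(20/3, 13/4)
obs 5: x=1 → posterior Beta(23/3, 13/4)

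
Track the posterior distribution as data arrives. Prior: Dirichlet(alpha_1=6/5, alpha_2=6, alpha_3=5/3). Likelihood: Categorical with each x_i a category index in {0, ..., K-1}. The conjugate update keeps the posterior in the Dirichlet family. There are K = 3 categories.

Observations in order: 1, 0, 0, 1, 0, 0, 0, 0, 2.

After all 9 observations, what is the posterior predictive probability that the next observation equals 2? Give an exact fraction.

10/67

obs 1: x=1 → posterior Dirichlet(6/5, 7, 5/3)
obs 2: x=0 → posterior Dirichlet(11/5, 7, 5/3)
obs 3: x=0 → posterior Dirichlet(16/5, 7, 5/3)
obs 4: x=1 → posterior Dirichlet(16/5, 8, 5/3)
obs 5: x=0 → posterior Dirichlet(21/5, 8, 5/3)
obs 6: x=0 → posterior Dirichlet(26/5, 8, 5/3)
obs 7: x=0 → posterior Dirichlet(31/5, 8, 5/3)
obs 8: x=0 → posterior Dirichlet(36/5, 8, 5/3)
obs 9: x=2 → posterior Dirichlet(36/5, 8, 8/3)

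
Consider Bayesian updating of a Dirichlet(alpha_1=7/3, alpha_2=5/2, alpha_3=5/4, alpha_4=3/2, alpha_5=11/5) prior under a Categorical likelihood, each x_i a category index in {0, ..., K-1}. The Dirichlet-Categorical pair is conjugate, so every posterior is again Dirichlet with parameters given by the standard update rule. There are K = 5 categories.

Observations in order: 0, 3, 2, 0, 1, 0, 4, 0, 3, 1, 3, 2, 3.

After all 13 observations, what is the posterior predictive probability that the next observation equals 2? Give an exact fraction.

obs 1: x=0 → posterior Dirichlet(10/3, 5/2, 5/4, 3/2, 11/5)
obs 2: x=3 → posterior Dirichlet(10/3, 5/2, 5/4, 5/2, 11/5)
obs 3: x=2 → posterior Dirichlet(10/3, 5/2, 9/4, 5/2, 11/5)
obs 4: x=0 → posterior Dirichlet(13/3, 5/2, 9/4, 5/2, 11/5)
obs 5: x=1 → posterior Dirichlet(13/3, 7/2, 9/4, 5/2, 11/5)
obs 6: x=0 → posterior Dirichlet(16/3, 7/2, 9/4, 5/2, 11/5)
obs 7: x=4 → posterior Dirichlet(16/3, 7/2, 9/4, 5/2, 16/5)
obs 8: x=0 → posterior Dirichlet(19/3, 7/2, 9/4, 5/2, 16/5)
obs 9: x=3 → posterior Dirichlet(19/3, 7/2, 9/4, 7/2, 16/5)
obs 10: x=1 → posterior Dirichlet(19/3, 9/2, 9/4, 7/2, 16/5)
obs 11: x=3 → posterior Dirichlet(19/3, 9/2, 9/4, 9/2, 16/5)
obs 12: x=2 → posterior Dirichlet(19/3, 9/2, 13/4, 9/2, 16/5)
obs 13: x=3 → posterior Dirichlet(19/3, 9/2, 13/4, 11/2, 16/5)

195/1367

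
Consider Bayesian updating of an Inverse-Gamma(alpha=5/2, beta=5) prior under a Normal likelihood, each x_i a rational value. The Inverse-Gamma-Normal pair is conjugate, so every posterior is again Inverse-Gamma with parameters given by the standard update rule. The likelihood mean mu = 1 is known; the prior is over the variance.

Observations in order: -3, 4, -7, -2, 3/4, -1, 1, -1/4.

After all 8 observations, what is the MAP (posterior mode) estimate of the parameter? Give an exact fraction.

303/40

obs 1: x=-3 → posterior Inverse-Gamma(3, 13)
obs 2: x=4 → posterior Inverse-Gamma(7/2, 35/2)
obs 3: x=-7 → posterior Inverse-Gamma(4, 99/2)
obs 4: x=-2 → posterior Inverse-Gamma(9/2, 54)
obs 5: x=3/4 → posterior Inverse-Gamma(5, 1729/32)
obs 6: x=-1 → posterior Inverse-Gamma(11/2, 1793/32)
obs 7: x=1 → posterior Inverse-Gamma(6, 1793/32)
obs 8: x=-1/4 → posterior Inverse-Gamma(13/2, 909/16)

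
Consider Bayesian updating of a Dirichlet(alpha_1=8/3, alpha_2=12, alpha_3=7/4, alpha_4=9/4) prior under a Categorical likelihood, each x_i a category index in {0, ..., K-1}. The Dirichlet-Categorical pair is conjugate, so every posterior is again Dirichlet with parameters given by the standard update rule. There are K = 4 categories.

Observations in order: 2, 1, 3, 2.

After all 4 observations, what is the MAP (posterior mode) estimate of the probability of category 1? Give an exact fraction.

9/14

obs 1: x=2 → posterior Dirichlet(8/3, 12, 11/4, 9/4)
obs 2: x=1 → posterior Dirichlet(8/3, 13, 11/4, 9/4)
obs 3: x=3 → posterior Dirichlet(8/3, 13, 11/4, 13/4)
obs 4: x=2 → posterior Dirichlet(8/3, 13, 15/4, 13/4)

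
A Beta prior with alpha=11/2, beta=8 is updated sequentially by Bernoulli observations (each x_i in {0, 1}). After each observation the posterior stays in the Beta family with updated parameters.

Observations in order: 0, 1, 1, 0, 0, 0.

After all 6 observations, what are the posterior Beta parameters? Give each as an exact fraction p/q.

alpha=15/2, beta=12

obs 1: x=0 → posterior Beta(11/2, 9)
obs 2: x=1 → posterior Beta(13/2, 9)
obs 3: x=1 → posterior Beta(15/2, 9)
obs 4: x=0 → posterior Beta(15/2, 10)
obs 5: x=0 → posterior Beta(15/2, 11)
obs 6: x=0 → posterior Beta(15/2, 12)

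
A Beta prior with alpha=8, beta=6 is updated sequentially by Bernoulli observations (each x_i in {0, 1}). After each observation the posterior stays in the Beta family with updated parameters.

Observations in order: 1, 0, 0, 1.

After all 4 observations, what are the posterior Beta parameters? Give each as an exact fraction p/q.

alpha=10, beta=8

obs 1: x=1 → posterior Beta(9, 6)
obs 2: x=0 → posterior Beta(9, 7)
obs 3: x=0 → posterior Beta(9, 8)
obs 4: x=1 → posterior Beta(10, 8)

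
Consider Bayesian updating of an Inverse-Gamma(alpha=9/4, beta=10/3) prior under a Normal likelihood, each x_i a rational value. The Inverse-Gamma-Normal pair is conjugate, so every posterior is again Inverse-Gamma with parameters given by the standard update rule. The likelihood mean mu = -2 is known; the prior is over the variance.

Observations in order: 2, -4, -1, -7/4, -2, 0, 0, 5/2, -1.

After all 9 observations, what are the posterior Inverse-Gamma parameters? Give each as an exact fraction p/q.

alpha=27/4, beta=2735/96

obs 1: x=2 → posterior Inverse-Gamma(11/4, 34/3)
obs 2: x=-4 → posterior Inverse-Gamma(13/4, 40/3)
obs 3: x=-1 → posterior Inverse-Gamma(15/4, 83/6)
obs 4: x=-7/4 → posterior Inverse-Gamma(17/4, 1331/96)
obs 5: x=-2 → posterior Inverse-Gamma(19/4, 1331/96)
obs 6: x=0 → posterior Inverse-Gamma(21/4, 1523/96)
obs 7: x=0 → posterior Inverse-Gamma(23/4, 1715/96)
obs 8: x=5/2 → posterior Inverse-Gamma(25/4, 2687/96)
obs 9: x=-1 → posterior Inverse-Gamma(27/4, 2735/96)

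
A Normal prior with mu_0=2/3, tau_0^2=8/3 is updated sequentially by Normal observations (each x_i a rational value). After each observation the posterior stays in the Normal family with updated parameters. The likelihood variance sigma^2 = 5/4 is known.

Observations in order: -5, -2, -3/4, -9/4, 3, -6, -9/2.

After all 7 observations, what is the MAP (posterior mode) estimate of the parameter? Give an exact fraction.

obs 1: x=-5 → posterior Normal(-150/47, 40/47)
obs 2: x=-2 → posterior Normal(-214/79, 40/79)
obs 3: x=-3/4 → posterior Normal(-238/111, 40/111)
obs 4: x=-9/4 → posterior Normal(-310/143, 40/143)
obs 5: x=3 → posterior Normal(-214/175, 8/35)
obs 6: x=-6 → posterior Normal(-406/207, 40/207)
obs 7: x=-9/2 → posterior Normal(-550/239, 40/239)

-550/239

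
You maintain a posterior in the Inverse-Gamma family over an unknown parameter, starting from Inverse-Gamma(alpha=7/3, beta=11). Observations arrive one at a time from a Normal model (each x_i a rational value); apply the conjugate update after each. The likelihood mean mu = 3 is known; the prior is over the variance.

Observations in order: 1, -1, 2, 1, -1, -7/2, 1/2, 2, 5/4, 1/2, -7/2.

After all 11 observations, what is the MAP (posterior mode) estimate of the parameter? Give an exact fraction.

7875/848

obs 1: x=1 → posterior Inverse-Gamma(17/6, 13)
obs 2: x=-1 → posterior Inverse-Gamma(10/3, 21)
obs 3: x=2 → posterior Inverse-Gamma(23/6, 43/2)
obs 4: x=1 → posterior Inverse-Gamma(13/3, 47/2)
obs 5: x=-1 → posterior Inverse-Gamma(29/6, 63/2)
obs 6: x=-7/2 → posterior Inverse-Gamma(16/3, 421/8)
obs 7: x=1/2 → posterior Inverse-Gamma(35/6, 223/4)
obs 8: x=2 → posterior Inverse-Gamma(19/3, 225/4)
obs 9: x=5/4 → posterior Inverse-Gamma(41/6, 1849/32)
obs 10: x=1/2 → posterior Inverse-Gamma(22/3, 1949/32)
obs 11: x=-7/2 → posterior Inverse-Gamma(47/6, 2625/32)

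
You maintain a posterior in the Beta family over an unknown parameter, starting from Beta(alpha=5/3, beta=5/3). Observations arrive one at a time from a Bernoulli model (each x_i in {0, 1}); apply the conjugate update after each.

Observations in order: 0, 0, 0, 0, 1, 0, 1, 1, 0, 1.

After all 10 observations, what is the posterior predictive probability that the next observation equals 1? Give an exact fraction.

17/40

obs 1: x=0 → posterior Beta(5/3, 8/3)
obs 2: x=0 → posterior Beta(5/3, 11/3)
obs 3: x=0 → posterior Beta(5/3, 14/3)
obs 4: x=0 → posterior Beta(5/3, 17/3)
obs 5: x=1 → posterior Beta(8/3, 17/3)
obs 6: x=0 → posterior Beta(8/3, 20/3)
obs 7: x=1 → posterior Beta(11/3, 20/3)
obs 8: x=1 → posterior Beta(14/3, 20/3)
obs 9: x=0 → posterior Beta(14/3, 23/3)
obs 10: x=1 → posterior Beta(17/3, 23/3)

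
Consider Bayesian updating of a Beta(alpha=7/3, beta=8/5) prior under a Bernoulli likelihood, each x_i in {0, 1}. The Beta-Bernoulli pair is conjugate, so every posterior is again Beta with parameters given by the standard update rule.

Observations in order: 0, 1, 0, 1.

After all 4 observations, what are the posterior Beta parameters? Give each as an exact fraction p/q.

alpha=13/3, beta=18/5

obs 1: x=0 → posterior Beta(7/3, 13/5)
obs 2: x=1 → posterior Beta(10/3, 13/5)
obs 3: x=0 → posterior Beta(10/3, 18/5)
obs 4: x=1 → posterior Beta(13/3, 18/5)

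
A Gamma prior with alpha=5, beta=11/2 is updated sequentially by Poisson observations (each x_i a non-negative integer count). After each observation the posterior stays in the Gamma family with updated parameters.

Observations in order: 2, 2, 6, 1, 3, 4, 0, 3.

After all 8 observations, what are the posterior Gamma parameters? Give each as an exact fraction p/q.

obs 1: x=2 → posterior Gamma(7, 13/2)
obs 2: x=2 → posterior Gamma(9, 15/2)
obs 3: x=6 → posterior Gamma(15, 17/2)
obs 4: x=1 → posterior Gamma(16, 19/2)
obs 5: x=3 → posterior Gamma(19, 21/2)
obs 6: x=4 → posterior Gamma(23, 23/2)
obs 7: x=0 → posterior Gamma(23, 25/2)
obs 8: x=3 → posterior Gamma(26, 27/2)

alpha=26, beta=27/2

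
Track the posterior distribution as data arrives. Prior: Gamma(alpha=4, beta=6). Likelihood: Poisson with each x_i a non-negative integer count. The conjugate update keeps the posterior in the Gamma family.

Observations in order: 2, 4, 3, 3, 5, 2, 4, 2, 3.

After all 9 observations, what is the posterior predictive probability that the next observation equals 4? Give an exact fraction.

obs 1: x=2 → posterior Gamma(6, 7)
obs 2: x=4 → posterior Gamma(10, 8)
obs 3: x=3 → posterior Gamma(13, 9)
obs 4: x=3 → posterior Gamma(16, 10)
obs 5: x=5 → posterior Gamma(21, 11)
obs 6: x=2 → posterior Gamma(23, 12)
obs 7: x=4 → posterior Gamma(27, 13)
obs 8: x=2 → posterior Gamma(29, 14)
obs 9: x=3 → posterior Gamma(32, 15)

282377403602825928130187094211578369140625/2787593149816327892691964784081045188247552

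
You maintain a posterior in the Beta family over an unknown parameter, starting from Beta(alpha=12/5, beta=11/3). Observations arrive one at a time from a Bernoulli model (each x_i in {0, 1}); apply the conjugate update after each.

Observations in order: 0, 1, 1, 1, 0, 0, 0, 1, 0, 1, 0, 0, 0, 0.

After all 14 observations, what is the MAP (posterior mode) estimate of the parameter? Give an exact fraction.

96/271

obs 1: x=0 → posterior Beta(12/5, 14/3)
obs 2: x=1 → posterior Beta(17/5, 14/3)
obs 3: x=1 → posterior Beta(22/5, 14/3)
obs 4: x=1 → posterior Beta(27/5, 14/3)
obs 5: x=0 → posterior Beta(27/5, 17/3)
obs 6: x=0 → posterior Beta(27/5, 20/3)
obs 7: x=0 → posterior Beta(27/5, 23/3)
obs 8: x=1 → posterior Beta(32/5, 23/3)
obs 9: x=0 → posterior Beta(32/5, 26/3)
obs 10: x=1 → posterior Beta(37/5, 26/3)
obs 11: x=0 → posterior Beta(37/5, 29/3)
obs 12: x=0 → posterior Beta(37/5, 32/3)
obs 13: x=0 → posterior Beta(37/5, 35/3)
obs 14: x=0 → posterior Beta(37/5, 38/3)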